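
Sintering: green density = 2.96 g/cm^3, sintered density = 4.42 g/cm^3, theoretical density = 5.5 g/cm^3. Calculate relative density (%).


Relative = 4.42 / 5.5 * 100 = 80.4%

80.4


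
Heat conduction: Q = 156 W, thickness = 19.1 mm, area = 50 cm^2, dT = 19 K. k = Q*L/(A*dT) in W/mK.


k = 156*19.1/1000/(50/10000*19) = 31.36 W/mK

31.36


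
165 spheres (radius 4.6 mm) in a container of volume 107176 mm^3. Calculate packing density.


V_sphere = 4/3*pi*4.6^3 = 407.7201 mm^3
Total V = 165*407.7201 = 67273.8165 mm^3
PD = 67273.8165 / 107176 = 0.628

0.628


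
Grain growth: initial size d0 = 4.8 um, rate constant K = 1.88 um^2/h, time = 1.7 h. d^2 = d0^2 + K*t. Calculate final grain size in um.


d^2 = 4.8^2 + 1.88*1.7 = 26.236
d = sqrt(26.236) = 5.12 um

5.12


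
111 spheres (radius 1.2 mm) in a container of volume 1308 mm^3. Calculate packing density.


V_sphere = 4/3*pi*1.2^3 = 7.2382 mm^3
Total V = 111*7.2382 = 803.4402 mm^3
PD = 803.4402 / 1308 = 0.614

0.614


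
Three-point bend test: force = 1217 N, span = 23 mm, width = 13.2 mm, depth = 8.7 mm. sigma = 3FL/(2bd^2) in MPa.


sigma = 3*1217*23/(2*13.2*8.7^2) = 42.0 MPa

42.0


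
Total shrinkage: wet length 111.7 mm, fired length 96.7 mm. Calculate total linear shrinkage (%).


TS = (111.7 - 96.7) / 111.7 * 100 = 13.43%

13.43


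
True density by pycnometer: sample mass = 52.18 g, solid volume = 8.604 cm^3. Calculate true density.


TD = 52.18 / 8.604 = 6.065 g/cm^3

6.065


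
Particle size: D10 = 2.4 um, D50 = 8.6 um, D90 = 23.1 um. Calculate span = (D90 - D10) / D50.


Span = (23.1 - 2.4) / 8.6 = 20.7 / 8.6 = 2.407

2.407


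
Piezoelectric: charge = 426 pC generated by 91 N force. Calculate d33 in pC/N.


d33 = 426 / 91 = 4.7 pC/N

4.7


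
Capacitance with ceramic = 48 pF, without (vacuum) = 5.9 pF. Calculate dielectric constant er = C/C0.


er = 48 / 5.9 = 8.14

8.14


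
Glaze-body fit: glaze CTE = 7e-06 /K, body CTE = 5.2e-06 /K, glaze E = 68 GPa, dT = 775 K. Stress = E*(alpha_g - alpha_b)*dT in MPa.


Stress = 68*1000*(7e-06 - 5.2e-06)*775 = 94.9 MPa

94.9


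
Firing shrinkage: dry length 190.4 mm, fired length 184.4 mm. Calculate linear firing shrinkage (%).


FS = (190.4 - 184.4) / 190.4 * 100 = 3.15%

3.15


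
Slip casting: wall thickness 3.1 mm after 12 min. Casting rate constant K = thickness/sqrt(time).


K = 3.1 / sqrt(12) = 3.1 / 3.4641 = 0.895 mm/min^0.5

0.895


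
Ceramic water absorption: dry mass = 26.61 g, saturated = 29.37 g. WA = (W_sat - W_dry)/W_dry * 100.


WA = (29.37 - 26.61) / 26.61 * 100 = 10.37%

10.37


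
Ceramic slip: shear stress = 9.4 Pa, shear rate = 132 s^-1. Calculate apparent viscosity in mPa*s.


eta = tau/gamma * 1000 = 9.4/132 * 1000 = 71.2 mPa*s

71.2


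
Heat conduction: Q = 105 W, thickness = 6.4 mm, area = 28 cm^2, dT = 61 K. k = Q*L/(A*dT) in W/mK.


k = 105*6.4/1000/(28/10000*61) = 3.93 W/mK

3.93


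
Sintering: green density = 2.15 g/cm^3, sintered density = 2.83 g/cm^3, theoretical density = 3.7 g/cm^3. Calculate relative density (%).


Relative = 2.83 / 3.7 * 100 = 76.5%

76.5


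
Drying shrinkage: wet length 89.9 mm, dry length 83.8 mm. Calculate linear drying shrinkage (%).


DS = (89.9 - 83.8) / 89.9 * 100 = 6.79%

6.79


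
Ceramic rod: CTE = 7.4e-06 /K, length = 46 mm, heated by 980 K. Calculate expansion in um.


dL = 7.4e-06 * 46 * 980 * 1000 = 333.592 um

333.592


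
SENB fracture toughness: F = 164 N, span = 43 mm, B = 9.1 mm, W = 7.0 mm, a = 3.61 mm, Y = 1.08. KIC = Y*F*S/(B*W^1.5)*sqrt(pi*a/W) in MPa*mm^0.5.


KIC = 1.08*164*43/(9.1*7.0^1.5)*sqrt(pi*3.61/7.0) = 57.52

57.52


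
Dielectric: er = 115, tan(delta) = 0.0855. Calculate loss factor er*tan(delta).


Loss = 115 * 0.0855 = 9.833

9.833


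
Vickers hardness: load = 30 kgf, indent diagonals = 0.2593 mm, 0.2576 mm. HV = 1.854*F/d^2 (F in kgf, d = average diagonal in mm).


d_avg = (0.2593+0.2576)/2 = 0.25845 mm
HV = 1.854*30/0.25845^2 = 833

833


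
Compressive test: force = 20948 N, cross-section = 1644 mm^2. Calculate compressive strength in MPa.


CS = 20948 / 1644 = 12.7 MPa

12.7


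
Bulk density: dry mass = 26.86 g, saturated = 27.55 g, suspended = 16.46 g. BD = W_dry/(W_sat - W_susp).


BD = 26.86 / (27.55 - 16.46) = 26.86 / 11.09 = 2.422 g/cm^3

2.422


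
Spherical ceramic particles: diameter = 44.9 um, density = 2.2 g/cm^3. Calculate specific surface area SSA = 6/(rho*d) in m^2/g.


SSA = 6 / (2.2 * 44.9) = 0.061 m^2/g

0.061


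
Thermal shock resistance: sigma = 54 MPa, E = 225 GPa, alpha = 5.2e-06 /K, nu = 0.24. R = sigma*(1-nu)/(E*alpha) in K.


R = 54*(1-0.24)/(225*1000*5.2e-06) = 35 K

35


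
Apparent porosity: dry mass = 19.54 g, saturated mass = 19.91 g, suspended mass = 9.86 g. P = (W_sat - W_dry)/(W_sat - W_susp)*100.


P = (19.91 - 19.54) / (19.91 - 9.86) * 100 = 0.37 / 10.05 * 100 = 3.7%

3.7


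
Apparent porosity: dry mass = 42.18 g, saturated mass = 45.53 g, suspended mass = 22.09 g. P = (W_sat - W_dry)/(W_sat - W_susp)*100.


P = (45.53 - 42.18) / (45.53 - 22.09) * 100 = 3.35 / 23.44 * 100 = 14.3%

14.3


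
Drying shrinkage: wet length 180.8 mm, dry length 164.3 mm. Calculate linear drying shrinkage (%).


DS = (180.8 - 164.3) / 180.8 * 100 = 9.13%

9.13


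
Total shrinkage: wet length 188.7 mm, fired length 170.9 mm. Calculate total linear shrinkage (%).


TS = (188.7 - 170.9) / 188.7 * 100 = 9.43%

9.43


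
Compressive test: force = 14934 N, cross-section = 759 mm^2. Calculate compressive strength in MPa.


CS = 14934 / 759 = 19.7 MPa

19.7


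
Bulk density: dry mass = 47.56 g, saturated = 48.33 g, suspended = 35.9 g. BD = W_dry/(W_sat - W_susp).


BD = 47.56 / (48.33 - 35.9) = 47.56 / 12.43 = 3.826 g/cm^3

3.826


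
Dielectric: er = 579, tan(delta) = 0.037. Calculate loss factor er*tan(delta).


Loss = 579 * 0.037 = 21.423

21.423


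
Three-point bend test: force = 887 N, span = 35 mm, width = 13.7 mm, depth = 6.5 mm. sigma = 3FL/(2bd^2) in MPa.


sigma = 3*887*35/(2*13.7*6.5^2) = 80.5 MPa

80.5


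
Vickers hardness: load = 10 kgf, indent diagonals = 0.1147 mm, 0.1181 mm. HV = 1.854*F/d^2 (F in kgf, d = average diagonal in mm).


d_avg = (0.1147+0.1181)/2 = 0.1164 mm
HV = 1.854*10/0.1164^2 = 1368

1368


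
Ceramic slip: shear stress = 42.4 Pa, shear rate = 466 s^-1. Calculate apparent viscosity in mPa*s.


eta = tau/gamma * 1000 = 42.4/466 * 1000 = 91.0 mPa*s

91.0


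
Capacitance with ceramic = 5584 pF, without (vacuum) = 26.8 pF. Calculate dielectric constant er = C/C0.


er = 5584 / 26.8 = 208.36

208.36


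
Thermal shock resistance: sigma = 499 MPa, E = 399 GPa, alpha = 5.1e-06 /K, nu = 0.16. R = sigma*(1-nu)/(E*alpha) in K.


R = 499*(1-0.16)/(399*1000*5.1e-06) = 206 K

206


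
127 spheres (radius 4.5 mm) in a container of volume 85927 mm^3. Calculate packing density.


V_sphere = 4/3*pi*4.5^3 = 381.7035 mm^3
Total V = 127*381.7035 = 48476.3445 mm^3
PD = 48476.3445 / 85927 = 0.564

0.564


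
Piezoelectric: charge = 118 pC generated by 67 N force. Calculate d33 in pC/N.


d33 = 118 / 67 = 1.8 pC/N

1.8


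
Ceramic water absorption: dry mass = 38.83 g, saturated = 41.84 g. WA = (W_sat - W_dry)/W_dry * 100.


WA = (41.84 - 38.83) / 38.83 * 100 = 7.75%

7.75


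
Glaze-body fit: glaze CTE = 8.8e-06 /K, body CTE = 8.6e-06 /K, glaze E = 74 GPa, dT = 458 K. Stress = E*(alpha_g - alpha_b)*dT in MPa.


Stress = 74*1000*(8.8e-06 - 8.6e-06)*458 = 6.8 MPa

6.8


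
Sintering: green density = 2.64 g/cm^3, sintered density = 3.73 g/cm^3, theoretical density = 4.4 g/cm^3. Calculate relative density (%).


Relative = 3.73 / 4.4 * 100 = 84.8%

84.8


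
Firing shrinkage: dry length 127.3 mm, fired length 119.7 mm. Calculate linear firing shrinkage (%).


FS = (127.3 - 119.7) / 127.3 * 100 = 5.97%

5.97


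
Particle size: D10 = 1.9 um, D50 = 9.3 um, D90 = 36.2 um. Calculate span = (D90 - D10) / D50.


Span = (36.2 - 1.9) / 9.3 = 34.3 / 9.3 = 3.688

3.688


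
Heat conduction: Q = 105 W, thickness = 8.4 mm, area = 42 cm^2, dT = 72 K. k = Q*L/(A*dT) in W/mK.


k = 105*8.4/1000/(42/10000*72) = 2.92 W/mK

2.92


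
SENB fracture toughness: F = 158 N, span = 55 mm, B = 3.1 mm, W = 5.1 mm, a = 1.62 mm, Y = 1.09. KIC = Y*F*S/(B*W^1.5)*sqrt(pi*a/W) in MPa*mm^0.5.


KIC = 1.09*158*55/(3.1*5.1^1.5)*sqrt(pi*1.62/5.1) = 265.02

265.02


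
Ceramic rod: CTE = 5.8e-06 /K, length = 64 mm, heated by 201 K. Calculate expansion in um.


dL = 5.8e-06 * 64 * 201 * 1000 = 74.611 um

74.611


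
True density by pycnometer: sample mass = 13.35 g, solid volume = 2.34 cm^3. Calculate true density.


TD = 13.35 / 2.34 = 5.705 g/cm^3

5.705


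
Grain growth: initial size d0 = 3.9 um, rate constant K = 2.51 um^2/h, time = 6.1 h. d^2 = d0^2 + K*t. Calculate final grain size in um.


d^2 = 3.9^2 + 2.51*6.1 = 30.521
d = sqrt(30.521) = 5.52 um

5.52


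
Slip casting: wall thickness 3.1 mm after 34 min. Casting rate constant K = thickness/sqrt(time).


K = 3.1 / sqrt(34) = 3.1 / 5.831 = 0.532 mm/min^0.5

0.532


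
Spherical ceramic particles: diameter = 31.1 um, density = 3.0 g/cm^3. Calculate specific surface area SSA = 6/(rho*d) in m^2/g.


SSA = 6 / (3.0 * 31.1) = 0.064 m^2/g

0.064


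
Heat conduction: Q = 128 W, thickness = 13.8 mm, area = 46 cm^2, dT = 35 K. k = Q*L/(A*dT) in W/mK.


k = 128*13.8/1000/(46/10000*35) = 10.97 W/mK

10.97


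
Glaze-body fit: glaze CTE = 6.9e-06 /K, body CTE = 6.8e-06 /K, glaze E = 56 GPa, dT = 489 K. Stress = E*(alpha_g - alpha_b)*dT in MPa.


Stress = 56*1000*(6.9e-06 - 6.8e-06)*489 = 2.7 MPa

2.7


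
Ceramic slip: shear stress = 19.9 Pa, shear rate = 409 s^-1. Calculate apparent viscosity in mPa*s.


eta = tau/gamma * 1000 = 19.9/409 * 1000 = 48.7 mPa*s

48.7


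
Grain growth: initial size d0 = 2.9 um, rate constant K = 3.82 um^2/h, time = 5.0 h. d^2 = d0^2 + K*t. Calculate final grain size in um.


d^2 = 2.9^2 + 3.82*5.0 = 27.51
d = sqrt(27.51) = 5.24 um

5.24


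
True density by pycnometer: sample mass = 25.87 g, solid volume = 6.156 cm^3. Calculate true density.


TD = 25.87 / 6.156 = 4.202 g/cm^3

4.202


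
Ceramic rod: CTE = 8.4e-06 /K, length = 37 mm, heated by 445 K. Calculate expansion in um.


dL = 8.4e-06 * 37 * 445 * 1000 = 138.306 um

138.306


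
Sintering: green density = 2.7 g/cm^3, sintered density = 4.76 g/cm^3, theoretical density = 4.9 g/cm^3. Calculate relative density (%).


Relative = 4.76 / 4.9 * 100 = 97.1%

97.1


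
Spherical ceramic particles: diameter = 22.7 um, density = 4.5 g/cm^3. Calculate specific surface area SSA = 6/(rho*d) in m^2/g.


SSA = 6 / (4.5 * 22.7) = 0.059 m^2/g

0.059


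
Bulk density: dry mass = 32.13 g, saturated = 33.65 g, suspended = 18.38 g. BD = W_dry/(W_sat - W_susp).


BD = 32.13 / (33.65 - 18.38) = 32.13 / 15.27 = 2.104 g/cm^3

2.104


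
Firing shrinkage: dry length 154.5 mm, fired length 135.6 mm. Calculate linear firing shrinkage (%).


FS = (154.5 - 135.6) / 154.5 * 100 = 12.23%

12.23


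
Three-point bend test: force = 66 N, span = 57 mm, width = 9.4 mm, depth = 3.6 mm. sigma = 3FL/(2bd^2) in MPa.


sigma = 3*66*57/(2*9.4*3.6^2) = 46.3 MPa

46.3


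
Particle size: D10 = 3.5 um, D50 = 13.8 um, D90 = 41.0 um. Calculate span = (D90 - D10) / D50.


Span = (41.0 - 3.5) / 13.8 = 37.5 / 13.8 = 2.717

2.717


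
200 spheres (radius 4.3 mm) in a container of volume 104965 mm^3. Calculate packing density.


V_sphere = 4/3*pi*4.3^3 = 333.0381 mm^3
Total V = 200*333.0381 = 66607.62 mm^3
PD = 66607.62 / 104965 = 0.635

0.635


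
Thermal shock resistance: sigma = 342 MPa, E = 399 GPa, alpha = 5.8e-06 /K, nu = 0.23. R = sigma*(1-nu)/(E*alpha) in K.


R = 342*(1-0.23)/(399*1000*5.8e-06) = 114 K

114


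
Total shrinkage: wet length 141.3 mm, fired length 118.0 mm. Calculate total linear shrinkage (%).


TS = (141.3 - 118.0) / 141.3 * 100 = 16.49%

16.49


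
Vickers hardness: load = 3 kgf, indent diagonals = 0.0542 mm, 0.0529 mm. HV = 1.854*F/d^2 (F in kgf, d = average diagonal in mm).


d_avg = (0.0542+0.0529)/2 = 0.05355 mm
HV = 1.854*3/0.05355^2 = 1940

1940


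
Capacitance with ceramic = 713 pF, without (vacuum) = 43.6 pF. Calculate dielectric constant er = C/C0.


er = 713 / 43.6 = 16.35

16.35


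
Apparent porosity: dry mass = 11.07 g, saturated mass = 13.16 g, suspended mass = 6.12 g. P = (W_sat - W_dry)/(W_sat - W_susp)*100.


P = (13.16 - 11.07) / (13.16 - 6.12) * 100 = 2.09 / 7.04 * 100 = 29.7%

29.7


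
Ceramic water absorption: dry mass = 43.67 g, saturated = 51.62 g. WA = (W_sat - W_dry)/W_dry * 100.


WA = (51.62 - 43.67) / 43.67 * 100 = 18.2%

18.2


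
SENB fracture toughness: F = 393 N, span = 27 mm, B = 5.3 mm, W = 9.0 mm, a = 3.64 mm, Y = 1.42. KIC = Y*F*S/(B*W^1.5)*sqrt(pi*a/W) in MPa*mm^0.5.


KIC = 1.42*393*27/(5.3*9.0^1.5)*sqrt(pi*3.64/9.0) = 118.69

118.69


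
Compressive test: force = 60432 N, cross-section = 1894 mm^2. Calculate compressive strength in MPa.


CS = 60432 / 1894 = 31.9 MPa

31.9


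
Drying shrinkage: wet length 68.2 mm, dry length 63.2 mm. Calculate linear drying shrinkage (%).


DS = (68.2 - 63.2) / 68.2 * 100 = 7.33%

7.33


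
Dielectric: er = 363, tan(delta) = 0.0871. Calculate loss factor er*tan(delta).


Loss = 363 * 0.0871 = 31.617

31.617


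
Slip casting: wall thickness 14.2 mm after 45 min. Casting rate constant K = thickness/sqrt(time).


K = 14.2 / sqrt(45) = 14.2 / 6.7082 = 2.117 mm/min^0.5

2.117


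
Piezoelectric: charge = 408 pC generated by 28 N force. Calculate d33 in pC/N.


d33 = 408 / 28 = 14.6 pC/N

14.6


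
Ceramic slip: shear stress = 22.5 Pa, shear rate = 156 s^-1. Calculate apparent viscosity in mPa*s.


eta = tau/gamma * 1000 = 22.5/156 * 1000 = 144.2 mPa*s

144.2


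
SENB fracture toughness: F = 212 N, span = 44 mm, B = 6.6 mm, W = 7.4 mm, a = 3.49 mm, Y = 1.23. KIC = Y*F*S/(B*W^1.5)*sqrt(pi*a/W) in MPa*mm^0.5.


KIC = 1.23*212*44/(6.6*7.4^1.5)*sqrt(pi*3.49/7.4) = 105.12

105.12


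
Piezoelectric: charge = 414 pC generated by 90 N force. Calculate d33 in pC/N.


d33 = 414 / 90 = 4.6 pC/N

4.6


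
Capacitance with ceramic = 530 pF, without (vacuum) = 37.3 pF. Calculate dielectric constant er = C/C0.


er = 530 / 37.3 = 14.21

14.21


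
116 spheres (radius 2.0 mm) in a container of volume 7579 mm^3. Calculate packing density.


V_sphere = 4/3*pi*2.0^3 = 33.5103 mm^3
Total V = 116*33.5103 = 3887.1948 mm^3
PD = 3887.1948 / 7579 = 0.513

0.513


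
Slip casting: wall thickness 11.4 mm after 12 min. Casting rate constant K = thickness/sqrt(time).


K = 11.4 / sqrt(12) = 11.4 / 3.4641 = 3.291 mm/min^0.5

3.291


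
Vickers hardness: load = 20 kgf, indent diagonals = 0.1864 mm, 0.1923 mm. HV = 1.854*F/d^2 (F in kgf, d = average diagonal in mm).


d_avg = (0.1864+0.1923)/2 = 0.18935 mm
HV = 1.854*20/0.18935^2 = 1034

1034


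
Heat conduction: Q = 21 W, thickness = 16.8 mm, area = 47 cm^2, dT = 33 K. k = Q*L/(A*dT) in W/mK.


k = 21*16.8/1000/(47/10000*33) = 2.27 W/mK

2.27


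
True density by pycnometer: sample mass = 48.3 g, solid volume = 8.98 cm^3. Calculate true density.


TD = 48.3 / 8.98 = 5.379 g/cm^3

5.379


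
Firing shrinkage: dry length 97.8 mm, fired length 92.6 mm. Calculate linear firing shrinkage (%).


FS = (97.8 - 92.6) / 97.8 * 100 = 5.32%

5.32


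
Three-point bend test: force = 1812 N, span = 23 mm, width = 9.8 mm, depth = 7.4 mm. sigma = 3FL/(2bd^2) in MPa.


sigma = 3*1812*23/(2*9.8*7.4^2) = 116.5 MPa

116.5


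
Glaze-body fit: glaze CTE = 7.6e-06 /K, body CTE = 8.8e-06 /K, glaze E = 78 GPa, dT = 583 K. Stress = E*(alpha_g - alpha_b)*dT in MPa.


Stress = 78*1000*(7.6e-06 - 8.8e-06)*583 = -54.6 MPa

-54.6


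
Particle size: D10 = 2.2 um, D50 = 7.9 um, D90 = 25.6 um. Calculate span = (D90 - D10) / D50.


Span = (25.6 - 2.2) / 7.9 = 23.4 / 7.9 = 2.962

2.962


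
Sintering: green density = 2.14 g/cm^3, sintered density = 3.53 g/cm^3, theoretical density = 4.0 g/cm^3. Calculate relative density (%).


Relative = 3.53 / 4.0 * 100 = 88.3%

88.3


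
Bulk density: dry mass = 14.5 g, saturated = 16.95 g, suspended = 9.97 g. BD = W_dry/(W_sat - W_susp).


BD = 14.5 / (16.95 - 9.97) = 14.5 / 6.98 = 2.077 g/cm^3

2.077


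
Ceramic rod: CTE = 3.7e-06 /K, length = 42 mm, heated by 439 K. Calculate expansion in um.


dL = 3.7e-06 * 42 * 439 * 1000 = 68.221 um

68.221


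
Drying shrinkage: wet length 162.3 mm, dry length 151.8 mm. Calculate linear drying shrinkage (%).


DS = (162.3 - 151.8) / 162.3 * 100 = 6.47%

6.47


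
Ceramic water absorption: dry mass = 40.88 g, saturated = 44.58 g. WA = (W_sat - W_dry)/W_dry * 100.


WA = (44.58 - 40.88) / 40.88 * 100 = 9.05%

9.05


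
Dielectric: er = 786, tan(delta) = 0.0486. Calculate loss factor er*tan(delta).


Loss = 786 * 0.0486 = 38.2

38.2


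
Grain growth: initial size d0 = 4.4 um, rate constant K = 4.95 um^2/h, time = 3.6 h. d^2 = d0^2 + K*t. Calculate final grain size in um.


d^2 = 4.4^2 + 4.95*3.6 = 37.18
d = sqrt(37.18) = 6.1 um

6.1


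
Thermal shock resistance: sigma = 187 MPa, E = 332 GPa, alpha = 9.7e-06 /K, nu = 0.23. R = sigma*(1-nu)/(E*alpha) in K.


R = 187*(1-0.23)/(332*1000*9.7e-06) = 45 K

45


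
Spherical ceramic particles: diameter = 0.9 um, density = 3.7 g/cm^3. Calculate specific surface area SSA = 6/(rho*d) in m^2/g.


SSA = 6 / (3.7 * 0.9) = 1.802 m^2/g

1.802


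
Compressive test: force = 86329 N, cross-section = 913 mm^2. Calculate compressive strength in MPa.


CS = 86329 / 913 = 94.6 MPa

94.6


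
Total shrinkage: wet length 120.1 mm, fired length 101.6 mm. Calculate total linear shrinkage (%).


TS = (120.1 - 101.6) / 120.1 * 100 = 15.4%

15.4


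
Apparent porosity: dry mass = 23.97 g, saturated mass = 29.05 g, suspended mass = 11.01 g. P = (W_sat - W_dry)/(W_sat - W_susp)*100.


P = (29.05 - 23.97) / (29.05 - 11.01) * 100 = 5.08 / 18.04 * 100 = 28.2%

28.2


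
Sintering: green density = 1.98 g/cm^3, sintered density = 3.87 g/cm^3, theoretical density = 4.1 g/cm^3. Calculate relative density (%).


Relative = 3.87 / 4.1 * 100 = 94.4%

94.4


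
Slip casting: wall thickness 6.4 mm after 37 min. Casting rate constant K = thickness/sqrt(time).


K = 6.4 / sqrt(37) = 6.4 / 6.0828 = 1.052 mm/min^0.5

1.052


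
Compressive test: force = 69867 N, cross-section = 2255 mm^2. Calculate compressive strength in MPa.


CS = 69867 / 2255 = 31.0 MPa

31.0


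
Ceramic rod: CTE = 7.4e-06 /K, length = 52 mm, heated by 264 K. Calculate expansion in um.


dL = 7.4e-06 * 52 * 264 * 1000 = 101.587 um

101.587


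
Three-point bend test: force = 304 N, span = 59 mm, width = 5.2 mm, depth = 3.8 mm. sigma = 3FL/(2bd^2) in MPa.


sigma = 3*304*59/(2*5.2*3.8^2) = 358.3 MPa

358.3


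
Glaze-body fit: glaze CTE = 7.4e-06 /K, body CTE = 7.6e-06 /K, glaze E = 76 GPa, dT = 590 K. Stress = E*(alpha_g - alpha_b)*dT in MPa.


Stress = 76*1000*(7.4e-06 - 7.6e-06)*590 = -9.0 MPa

-9.0


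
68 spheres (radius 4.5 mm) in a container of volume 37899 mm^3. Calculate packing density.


V_sphere = 4/3*pi*4.5^3 = 381.7035 mm^3
Total V = 68*381.7035 = 25955.838 mm^3
PD = 25955.838 / 37899 = 0.685

0.685


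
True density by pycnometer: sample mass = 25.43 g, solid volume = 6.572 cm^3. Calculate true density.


TD = 25.43 / 6.572 = 3.869 g/cm^3

3.869


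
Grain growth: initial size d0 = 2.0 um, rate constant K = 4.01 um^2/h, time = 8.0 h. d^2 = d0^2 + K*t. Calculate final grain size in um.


d^2 = 2.0^2 + 4.01*8.0 = 36.08
d = sqrt(36.08) = 6.01 um

6.01


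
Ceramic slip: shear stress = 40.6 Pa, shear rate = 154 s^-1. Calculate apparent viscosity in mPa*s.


eta = tau/gamma * 1000 = 40.6/154 * 1000 = 263.6 mPa*s

263.6


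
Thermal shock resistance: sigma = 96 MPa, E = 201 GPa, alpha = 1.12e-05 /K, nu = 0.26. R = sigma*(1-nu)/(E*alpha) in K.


R = 96*(1-0.26)/(201*1000*1.12e-05) = 32 K

32


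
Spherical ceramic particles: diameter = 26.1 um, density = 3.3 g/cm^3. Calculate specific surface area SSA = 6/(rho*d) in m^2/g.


SSA = 6 / (3.3 * 26.1) = 0.07 m^2/g

0.07


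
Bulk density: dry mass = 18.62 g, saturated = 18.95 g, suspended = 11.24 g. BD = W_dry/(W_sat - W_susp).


BD = 18.62 / (18.95 - 11.24) = 18.62 / 7.71 = 2.415 g/cm^3

2.415


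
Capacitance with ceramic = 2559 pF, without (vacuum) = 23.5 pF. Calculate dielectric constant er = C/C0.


er = 2559 / 23.5 = 108.89

108.89


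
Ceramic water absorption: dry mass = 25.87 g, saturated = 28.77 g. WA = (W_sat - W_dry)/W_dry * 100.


WA = (28.77 - 25.87) / 25.87 * 100 = 11.21%

11.21


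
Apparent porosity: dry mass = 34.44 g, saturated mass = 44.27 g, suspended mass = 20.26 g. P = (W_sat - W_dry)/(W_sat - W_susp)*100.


P = (44.27 - 34.44) / (44.27 - 20.26) * 100 = 9.83 / 24.01 * 100 = 40.9%

40.9


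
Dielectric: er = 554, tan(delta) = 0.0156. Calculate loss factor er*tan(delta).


Loss = 554 * 0.0156 = 8.642

8.642


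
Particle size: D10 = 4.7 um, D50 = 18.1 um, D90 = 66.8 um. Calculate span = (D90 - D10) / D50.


Span = (66.8 - 4.7) / 18.1 = 62.1 / 18.1 = 3.431

3.431


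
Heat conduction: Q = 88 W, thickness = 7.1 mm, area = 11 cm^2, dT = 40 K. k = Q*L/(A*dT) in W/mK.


k = 88*7.1/1000/(11/10000*40) = 14.2 W/mK

14.2


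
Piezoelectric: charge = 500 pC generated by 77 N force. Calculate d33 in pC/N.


d33 = 500 / 77 = 6.5 pC/N

6.5


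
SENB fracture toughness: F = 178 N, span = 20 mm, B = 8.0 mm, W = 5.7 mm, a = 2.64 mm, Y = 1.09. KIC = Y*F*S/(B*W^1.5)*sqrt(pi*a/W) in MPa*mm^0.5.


KIC = 1.09*178*20/(8.0*5.7^1.5)*sqrt(pi*2.64/5.7) = 42.99

42.99


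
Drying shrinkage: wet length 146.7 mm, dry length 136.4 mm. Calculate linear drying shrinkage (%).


DS = (146.7 - 136.4) / 146.7 * 100 = 7.02%

7.02


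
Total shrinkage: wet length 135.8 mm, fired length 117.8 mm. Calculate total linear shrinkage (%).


TS = (135.8 - 117.8) / 135.8 * 100 = 13.25%

13.25


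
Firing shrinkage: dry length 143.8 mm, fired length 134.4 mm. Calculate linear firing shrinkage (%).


FS = (143.8 - 134.4) / 143.8 * 100 = 6.54%

6.54


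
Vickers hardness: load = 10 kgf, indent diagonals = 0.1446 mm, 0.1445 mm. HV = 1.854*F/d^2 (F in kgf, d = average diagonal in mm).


d_avg = (0.1446+0.1445)/2 = 0.14455 mm
HV = 1.854*10/0.14455^2 = 887

887


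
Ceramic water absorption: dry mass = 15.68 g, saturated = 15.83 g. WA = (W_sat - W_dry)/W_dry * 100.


WA = (15.83 - 15.68) / 15.68 * 100 = 0.96%

0.96


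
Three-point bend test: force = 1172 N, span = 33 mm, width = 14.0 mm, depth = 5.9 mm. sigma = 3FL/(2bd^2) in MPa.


sigma = 3*1172*33/(2*14.0*5.9^2) = 119.0 MPa

119.0


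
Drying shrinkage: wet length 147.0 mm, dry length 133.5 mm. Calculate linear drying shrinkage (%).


DS = (147.0 - 133.5) / 147.0 * 100 = 9.18%

9.18


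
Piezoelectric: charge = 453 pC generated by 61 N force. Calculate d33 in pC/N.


d33 = 453 / 61 = 7.4 pC/N

7.4


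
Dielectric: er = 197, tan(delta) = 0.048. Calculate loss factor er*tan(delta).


Loss = 197 * 0.048 = 9.456

9.456


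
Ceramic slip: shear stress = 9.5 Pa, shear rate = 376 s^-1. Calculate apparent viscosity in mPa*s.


eta = tau/gamma * 1000 = 9.5/376 * 1000 = 25.3 mPa*s

25.3


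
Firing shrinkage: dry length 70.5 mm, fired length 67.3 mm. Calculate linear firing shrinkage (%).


FS = (70.5 - 67.3) / 70.5 * 100 = 4.54%

4.54


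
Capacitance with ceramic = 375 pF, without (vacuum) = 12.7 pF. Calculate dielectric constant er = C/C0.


er = 375 / 12.7 = 29.53

29.53


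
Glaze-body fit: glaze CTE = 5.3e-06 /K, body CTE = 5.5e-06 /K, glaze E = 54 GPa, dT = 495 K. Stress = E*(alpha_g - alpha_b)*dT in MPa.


Stress = 54*1000*(5.3e-06 - 5.5e-06)*495 = -5.3 MPa

-5.3


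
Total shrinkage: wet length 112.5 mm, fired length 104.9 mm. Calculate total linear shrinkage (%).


TS = (112.5 - 104.9) / 112.5 * 100 = 6.76%

6.76


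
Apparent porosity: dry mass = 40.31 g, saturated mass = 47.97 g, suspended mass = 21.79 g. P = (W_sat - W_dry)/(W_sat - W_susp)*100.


P = (47.97 - 40.31) / (47.97 - 21.79) * 100 = 7.66 / 26.18 * 100 = 29.3%

29.3


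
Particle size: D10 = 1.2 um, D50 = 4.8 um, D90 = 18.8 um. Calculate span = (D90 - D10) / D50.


Span = (18.8 - 1.2) / 4.8 = 17.6 / 4.8 = 3.667

3.667


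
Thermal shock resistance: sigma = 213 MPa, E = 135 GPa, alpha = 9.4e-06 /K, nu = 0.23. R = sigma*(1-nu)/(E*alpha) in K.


R = 213*(1-0.23)/(135*1000*9.4e-06) = 129 K

129


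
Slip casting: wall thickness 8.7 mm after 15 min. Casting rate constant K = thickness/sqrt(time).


K = 8.7 / sqrt(15) = 8.7 / 3.873 = 2.246 mm/min^0.5

2.246


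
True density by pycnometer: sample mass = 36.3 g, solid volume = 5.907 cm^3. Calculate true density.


TD = 36.3 / 5.907 = 6.145 g/cm^3

6.145


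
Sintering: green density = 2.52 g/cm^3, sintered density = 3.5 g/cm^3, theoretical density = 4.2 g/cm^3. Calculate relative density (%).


Relative = 3.5 / 4.2 * 100 = 83.3%

83.3


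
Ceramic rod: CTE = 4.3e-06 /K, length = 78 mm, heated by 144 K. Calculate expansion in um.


dL = 4.3e-06 * 78 * 144 * 1000 = 48.298 um

48.298


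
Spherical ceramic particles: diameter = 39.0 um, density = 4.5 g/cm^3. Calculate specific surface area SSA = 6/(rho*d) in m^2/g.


SSA = 6 / (4.5 * 39.0) = 0.034 m^2/g

0.034


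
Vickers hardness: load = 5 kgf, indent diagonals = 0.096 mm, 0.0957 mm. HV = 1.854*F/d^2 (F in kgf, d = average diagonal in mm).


d_avg = (0.096+0.0957)/2 = 0.09585 mm
HV = 1.854*5/0.09585^2 = 1009

1009


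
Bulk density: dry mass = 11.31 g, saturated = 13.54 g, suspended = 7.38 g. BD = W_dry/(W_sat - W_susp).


BD = 11.31 / (13.54 - 7.38) = 11.31 / 6.16 = 1.836 g/cm^3

1.836


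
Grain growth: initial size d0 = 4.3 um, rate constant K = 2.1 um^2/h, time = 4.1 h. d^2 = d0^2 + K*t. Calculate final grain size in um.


d^2 = 4.3^2 + 2.1*4.1 = 27.1
d = sqrt(27.1) = 5.21 um

5.21


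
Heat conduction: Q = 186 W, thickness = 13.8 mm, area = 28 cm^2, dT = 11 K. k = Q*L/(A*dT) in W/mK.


k = 186*13.8/1000/(28/10000*11) = 83.34 W/mK

83.34


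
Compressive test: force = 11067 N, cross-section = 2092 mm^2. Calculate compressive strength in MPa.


CS = 11067 / 2092 = 5.3 MPa

5.3


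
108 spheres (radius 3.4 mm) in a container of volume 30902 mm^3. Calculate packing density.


V_sphere = 4/3*pi*3.4^3 = 164.6362 mm^3
Total V = 108*164.6362 = 17780.7096 mm^3
PD = 17780.7096 / 30902 = 0.575

0.575


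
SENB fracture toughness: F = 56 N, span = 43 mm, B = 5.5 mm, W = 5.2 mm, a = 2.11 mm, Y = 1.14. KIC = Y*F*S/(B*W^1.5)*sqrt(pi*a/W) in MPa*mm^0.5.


KIC = 1.14*56*43/(5.5*5.2^1.5)*sqrt(pi*2.11/5.2) = 47.52

47.52


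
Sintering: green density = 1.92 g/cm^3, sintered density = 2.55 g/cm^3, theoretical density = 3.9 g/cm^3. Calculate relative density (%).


Relative = 2.55 / 3.9 * 100 = 65.4%

65.4


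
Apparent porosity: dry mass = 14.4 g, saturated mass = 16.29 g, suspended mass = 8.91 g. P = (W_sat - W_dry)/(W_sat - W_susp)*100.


P = (16.29 - 14.4) / (16.29 - 8.91) * 100 = 1.89 / 7.38 * 100 = 25.6%

25.6


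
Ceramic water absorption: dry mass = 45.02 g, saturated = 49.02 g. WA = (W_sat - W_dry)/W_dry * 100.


WA = (49.02 - 45.02) / 45.02 * 100 = 8.88%

8.88


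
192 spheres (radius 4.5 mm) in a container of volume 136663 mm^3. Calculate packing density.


V_sphere = 4/3*pi*4.5^3 = 381.7035 mm^3
Total V = 192*381.7035 = 73287.072 mm^3
PD = 73287.072 / 136663 = 0.536

0.536


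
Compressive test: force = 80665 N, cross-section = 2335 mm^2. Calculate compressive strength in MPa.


CS = 80665 / 2335 = 34.5 MPa

34.5


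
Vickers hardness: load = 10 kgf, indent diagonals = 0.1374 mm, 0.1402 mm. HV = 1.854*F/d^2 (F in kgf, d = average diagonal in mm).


d_avg = (0.1374+0.1402)/2 = 0.1388 mm
HV = 1.854*10/0.1388^2 = 962

962


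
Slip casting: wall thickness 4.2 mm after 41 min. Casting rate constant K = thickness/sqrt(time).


K = 4.2 / sqrt(41) = 4.2 / 6.4031 = 0.656 mm/min^0.5

0.656


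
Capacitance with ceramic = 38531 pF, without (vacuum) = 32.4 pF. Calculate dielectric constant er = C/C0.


er = 38531 / 32.4 = 1189.23

1189.23


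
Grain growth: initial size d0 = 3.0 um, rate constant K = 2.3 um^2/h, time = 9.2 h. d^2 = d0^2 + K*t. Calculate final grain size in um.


d^2 = 3.0^2 + 2.3*9.2 = 30.16
d = sqrt(30.16) = 5.49 um

5.49


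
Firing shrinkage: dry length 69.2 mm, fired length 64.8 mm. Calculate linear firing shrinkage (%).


FS = (69.2 - 64.8) / 69.2 * 100 = 6.36%

6.36


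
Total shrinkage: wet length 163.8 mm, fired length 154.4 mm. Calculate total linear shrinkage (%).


TS = (163.8 - 154.4) / 163.8 * 100 = 5.74%

5.74


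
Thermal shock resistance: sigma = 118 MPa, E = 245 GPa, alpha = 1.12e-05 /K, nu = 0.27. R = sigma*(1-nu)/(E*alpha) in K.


R = 118*(1-0.27)/(245*1000*1.12e-05) = 31 K

31


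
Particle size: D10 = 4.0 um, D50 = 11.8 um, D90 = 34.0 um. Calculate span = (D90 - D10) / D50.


Span = (34.0 - 4.0) / 11.8 = 30.0 / 11.8 = 2.542

2.542


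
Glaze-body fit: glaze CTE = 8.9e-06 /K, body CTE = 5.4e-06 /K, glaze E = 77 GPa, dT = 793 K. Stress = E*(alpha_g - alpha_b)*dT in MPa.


Stress = 77*1000*(8.9e-06 - 5.4e-06)*793 = 213.7 MPa

213.7


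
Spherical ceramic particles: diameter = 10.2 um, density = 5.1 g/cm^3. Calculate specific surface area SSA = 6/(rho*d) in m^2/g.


SSA = 6 / (5.1 * 10.2) = 0.115 m^2/g

0.115


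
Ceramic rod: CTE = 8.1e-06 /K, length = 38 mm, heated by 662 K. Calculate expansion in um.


dL = 8.1e-06 * 38 * 662 * 1000 = 203.764 um

203.764


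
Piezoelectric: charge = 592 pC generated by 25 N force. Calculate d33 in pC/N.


d33 = 592 / 25 = 23.7 pC/N

23.7


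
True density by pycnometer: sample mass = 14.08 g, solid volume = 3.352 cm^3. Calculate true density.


TD = 14.08 / 3.352 = 4.2 g/cm^3

4.2


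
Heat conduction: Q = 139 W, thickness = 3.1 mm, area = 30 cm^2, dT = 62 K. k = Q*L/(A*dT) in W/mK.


k = 139*3.1/1000/(30/10000*62) = 2.32 W/mK

2.32


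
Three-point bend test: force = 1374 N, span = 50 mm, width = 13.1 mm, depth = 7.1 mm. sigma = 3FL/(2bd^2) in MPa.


sigma = 3*1374*50/(2*13.1*7.1^2) = 156.0 MPa

156.0


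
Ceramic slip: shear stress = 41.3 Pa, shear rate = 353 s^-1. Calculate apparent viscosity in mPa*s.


eta = tau/gamma * 1000 = 41.3/353 * 1000 = 117.0 mPa*s

117.0


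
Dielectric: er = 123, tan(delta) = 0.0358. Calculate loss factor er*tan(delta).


Loss = 123 * 0.0358 = 4.403

4.403


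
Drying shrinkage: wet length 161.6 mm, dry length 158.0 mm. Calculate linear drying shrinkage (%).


DS = (161.6 - 158.0) / 161.6 * 100 = 2.23%

2.23


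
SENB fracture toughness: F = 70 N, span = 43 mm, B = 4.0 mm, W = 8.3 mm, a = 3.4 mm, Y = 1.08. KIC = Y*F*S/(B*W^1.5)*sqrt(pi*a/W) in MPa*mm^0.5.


KIC = 1.08*70*43/(4.0*8.3^1.5)*sqrt(pi*3.4/8.3) = 38.56

38.56


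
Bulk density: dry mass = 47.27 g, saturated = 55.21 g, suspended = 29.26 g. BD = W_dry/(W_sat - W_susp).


BD = 47.27 / (55.21 - 29.26) = 47.27 / 25.95 = 1.822 g/cm^3

1.822


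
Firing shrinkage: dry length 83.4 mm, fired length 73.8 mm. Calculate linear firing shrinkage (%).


FS = (83.4 - 73.8) / 83.4 * 100 = 11.51%

11.51


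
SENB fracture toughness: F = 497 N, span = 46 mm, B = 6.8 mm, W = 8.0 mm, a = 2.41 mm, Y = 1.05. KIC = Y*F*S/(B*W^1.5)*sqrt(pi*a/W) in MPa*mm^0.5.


KIC = 1.05*497*46/(6.8*8.0^1.5)*sqrt(pi*2.41/8.0) = 151.77

151.77


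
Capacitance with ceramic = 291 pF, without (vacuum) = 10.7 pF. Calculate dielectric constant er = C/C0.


er = 291 / 10.7 = 27.2

27.2


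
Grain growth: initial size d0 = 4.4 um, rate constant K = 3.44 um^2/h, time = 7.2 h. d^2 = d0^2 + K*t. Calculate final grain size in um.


d^2 = 4.4^2 + 3.44*7.2 = 44.128
d = sqrt(44.128) = 6.64 um

6.64


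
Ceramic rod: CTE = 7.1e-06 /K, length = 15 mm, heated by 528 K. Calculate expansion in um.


dL = 7.1e-06 * 15 * 528 * 1000 = 56.232 um

56.232


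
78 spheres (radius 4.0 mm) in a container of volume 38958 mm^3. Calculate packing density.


V_sphere = 4/3*pi*4.0^3 = 268.0826 mm^3
Total V = 78*268.0826 = 20910.4428 mm^3
PD = 20910.4428 / 38958 = 0.537

0.537


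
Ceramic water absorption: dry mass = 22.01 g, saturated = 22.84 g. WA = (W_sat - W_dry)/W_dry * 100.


WA = (22.84 - 22.01) / 22.01 * 100 = 3.77%

3.77


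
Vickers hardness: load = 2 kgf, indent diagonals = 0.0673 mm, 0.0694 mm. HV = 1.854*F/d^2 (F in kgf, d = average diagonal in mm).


d_avg = (0.0673+0.0694)/2 = 0.06835 mm
HV = 1.854*2/0.06835^2 = 794

794


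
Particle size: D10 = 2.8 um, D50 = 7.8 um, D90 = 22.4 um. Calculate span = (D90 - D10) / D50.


Span = (22.4 - 2.8) / 7.8 = 19.6 / 7.8 = 2.513

2.513


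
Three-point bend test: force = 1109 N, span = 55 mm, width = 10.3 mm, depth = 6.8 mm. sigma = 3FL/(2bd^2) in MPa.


sigma = 3*1109*55/(2*10.3*6.8^2) = 192.1 MPa

192.1


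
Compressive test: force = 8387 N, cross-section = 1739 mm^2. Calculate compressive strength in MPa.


CS = 8387 / 1739 = 4.8 MPa

4.8


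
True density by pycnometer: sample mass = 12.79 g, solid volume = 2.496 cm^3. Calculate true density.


TD = 12.79 / 2.496 = 5.124 g/cm^3

5.124


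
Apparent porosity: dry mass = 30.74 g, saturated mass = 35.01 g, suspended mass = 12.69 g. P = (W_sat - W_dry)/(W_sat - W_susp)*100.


P = (35.01 - 30.74) / (35.01 - 12.69) * 100 = 4.27 / 22.32 * 100 = 19.1%

19.1


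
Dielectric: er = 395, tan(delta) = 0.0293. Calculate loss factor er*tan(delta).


Loss = 395 * 0.0293 = 11.574

11.574


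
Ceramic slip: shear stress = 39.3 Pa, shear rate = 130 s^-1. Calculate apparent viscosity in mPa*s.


eta = tau/gamma * 1000 = 39.3/130 * 1000 = 302.3 mPa*s

302.3


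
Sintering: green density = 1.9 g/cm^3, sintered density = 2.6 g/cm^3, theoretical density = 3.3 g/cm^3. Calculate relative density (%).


Relative = 2.6 / 3.3 * 100 = 78.8%

78.8


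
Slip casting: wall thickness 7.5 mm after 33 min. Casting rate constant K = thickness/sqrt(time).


K = 7.5 / sqrt(33) = 7.5 / 5.7446 = 1.306 mm/min^0.5

1.306


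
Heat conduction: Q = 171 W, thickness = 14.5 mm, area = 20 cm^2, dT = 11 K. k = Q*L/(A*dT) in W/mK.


k = 171*14.5/1000/(20/10000*11) = 112.7 W/mK

112.7


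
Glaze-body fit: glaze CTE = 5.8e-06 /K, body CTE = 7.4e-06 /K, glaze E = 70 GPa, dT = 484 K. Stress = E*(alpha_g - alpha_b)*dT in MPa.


Stress = 70*1000*(5.8e-06 - 7.4e-06)*484 = -54.2 MPa

-54.2


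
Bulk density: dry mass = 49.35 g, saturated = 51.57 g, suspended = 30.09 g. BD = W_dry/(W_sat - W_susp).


BD = 49.35 / (51.57 - 30.09) = 49.35 / 21.48 = 2.297 g/cm^3

2.297


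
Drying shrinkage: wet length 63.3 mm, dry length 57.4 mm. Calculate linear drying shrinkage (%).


DS = (63.3 - 57.4) / 63.3 * 100 = 9.32%

9.32


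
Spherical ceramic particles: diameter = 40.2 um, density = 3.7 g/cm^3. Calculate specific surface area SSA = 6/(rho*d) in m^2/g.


SSA = 6 / (3.7 * 40.2) = 0.04 m^2/g

0.04


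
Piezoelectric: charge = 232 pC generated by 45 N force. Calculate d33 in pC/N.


d33 = 232 / 45 = 5.2 pC/N

5.2


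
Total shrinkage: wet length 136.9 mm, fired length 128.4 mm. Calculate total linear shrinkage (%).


TS = (136.9 - 128.4) / 136.9 * 100 = 6.21%

6.21


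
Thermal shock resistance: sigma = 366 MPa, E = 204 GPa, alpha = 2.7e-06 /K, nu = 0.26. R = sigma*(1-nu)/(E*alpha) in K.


R = 366*(1-0.26)/(204*1000*2.7e-06) = 492 K

492


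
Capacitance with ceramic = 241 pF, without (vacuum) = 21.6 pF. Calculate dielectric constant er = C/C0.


er = 241 / 21.6 = 11.16

11.16


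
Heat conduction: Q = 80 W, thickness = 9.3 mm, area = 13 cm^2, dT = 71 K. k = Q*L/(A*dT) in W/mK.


k = 80*9.3/1000/(13/10000*71) = 8.06 W/mK

8.06


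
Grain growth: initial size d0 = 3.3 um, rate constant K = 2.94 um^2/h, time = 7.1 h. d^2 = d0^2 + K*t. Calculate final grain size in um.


d^2 = 3.3^2 + 2.94*7.1 = 31.764
d = sqrt(31.764) = 5.64 um

5.64


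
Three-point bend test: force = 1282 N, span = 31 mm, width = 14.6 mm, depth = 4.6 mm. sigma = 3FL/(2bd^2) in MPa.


sigma = 3*1282*31/(2*14.6*4.6^2) = 193.0 MPa

193.0


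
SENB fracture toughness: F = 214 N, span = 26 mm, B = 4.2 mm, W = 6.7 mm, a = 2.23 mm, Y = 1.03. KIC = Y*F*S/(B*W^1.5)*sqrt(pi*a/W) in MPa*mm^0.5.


KIC = 1.03*214*26/(4.2*6.7^1.5)*sqrt(pi*2.23/6.7) = 80.45

80.45


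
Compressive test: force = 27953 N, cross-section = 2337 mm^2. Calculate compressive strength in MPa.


CS = 27953 / 2337 = 12.0 MPa

12.0


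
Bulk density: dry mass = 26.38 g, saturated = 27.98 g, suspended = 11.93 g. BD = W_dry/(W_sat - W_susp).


BD = 26.38 / (27.98 - 11.93) = 26.38 / 16.05 = 1.644 g/cm^3

1.644


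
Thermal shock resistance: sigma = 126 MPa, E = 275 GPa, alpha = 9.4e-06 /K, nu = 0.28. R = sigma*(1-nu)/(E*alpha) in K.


R = 126*(1-0.28)/(275*1000*9.4e-06) = 35 K

35


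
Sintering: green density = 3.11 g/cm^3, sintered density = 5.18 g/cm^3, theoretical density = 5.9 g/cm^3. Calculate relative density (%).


Relative = 5.18 / 5.9 * 100 = 87.8%

87.8


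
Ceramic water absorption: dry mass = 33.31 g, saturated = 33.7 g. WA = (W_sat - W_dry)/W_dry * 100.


WA = (33.7 - 33.31) / 33.31 * 100 = 1.17%

1.17


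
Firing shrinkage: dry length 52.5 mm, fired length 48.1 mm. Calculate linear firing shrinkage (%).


FS = (52.5 - 48.1) / 52.5 * 100 = 8.38%

8.38


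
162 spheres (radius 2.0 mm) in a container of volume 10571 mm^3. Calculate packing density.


V_sphere = 4/3*pi*2.0^3 = 33.5103 mm^3
Total V = 162*33.5103 = 5428.6686 mm^3
PD = 5428.6686 / 10571 = 0.514

0.514


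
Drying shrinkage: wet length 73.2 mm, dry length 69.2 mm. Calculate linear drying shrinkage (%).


DS = (73.2 - 69.2) / 73.2 * 100 = 5.46%

5.46


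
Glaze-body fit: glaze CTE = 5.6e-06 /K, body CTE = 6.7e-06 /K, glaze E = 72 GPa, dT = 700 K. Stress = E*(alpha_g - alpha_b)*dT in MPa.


Stress = 72*1000*(5.6e-06 - 6.7e-06)*700 = -55.4 MPa

-55.4


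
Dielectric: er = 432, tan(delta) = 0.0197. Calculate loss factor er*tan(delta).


Loss = 432 * 0.0197 = 8.51

8.51


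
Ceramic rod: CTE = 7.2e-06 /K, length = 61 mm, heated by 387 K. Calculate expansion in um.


dL = 7.2e-06 * 61 * 387 * 1000 = 169.97 um

169.97


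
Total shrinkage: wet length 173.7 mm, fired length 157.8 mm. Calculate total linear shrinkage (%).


TS = (173.7 - 157.8) / 173.7 * 100 = 9.15%

9.15


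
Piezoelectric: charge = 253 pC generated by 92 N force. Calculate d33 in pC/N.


d33 = 253 / 92 = 2.8 pC/N

2.8


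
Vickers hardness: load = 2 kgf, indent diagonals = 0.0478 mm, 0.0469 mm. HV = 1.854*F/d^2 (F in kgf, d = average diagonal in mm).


d_avg = (0.0478+0.0469)/2 = 0.04735 mm
HV = 1.854*2/0.04735^2 = 1654

1654


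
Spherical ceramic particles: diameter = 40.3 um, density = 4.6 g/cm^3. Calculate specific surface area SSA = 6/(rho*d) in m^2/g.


SSA = 6 / (4.6 * 40.3) = 0.032 m^2/g

0.032


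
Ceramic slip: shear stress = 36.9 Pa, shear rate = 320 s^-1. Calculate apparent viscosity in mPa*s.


eta = tau/gamma * 1000 = 36.9/320 * 1000 = 115.3 mPa*s

115.3
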